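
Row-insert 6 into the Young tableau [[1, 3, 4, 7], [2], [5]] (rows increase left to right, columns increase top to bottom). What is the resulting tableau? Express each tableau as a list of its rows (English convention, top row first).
In row 1, 6 replaces 7 (the leftmost entry greater than 6); 7 is bumped to row 2. 7 is appended to row 2. The new tableau is [[1, 3, 4, 6], [2, 7], [5]].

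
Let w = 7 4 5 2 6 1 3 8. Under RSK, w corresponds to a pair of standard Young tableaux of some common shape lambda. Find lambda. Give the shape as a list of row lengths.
RSK row insertion gives P = [[1, 3, 6, 8], [2, 5], [4], [7]], which has shape [4, 2, 1, 1].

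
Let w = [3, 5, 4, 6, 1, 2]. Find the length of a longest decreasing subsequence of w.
3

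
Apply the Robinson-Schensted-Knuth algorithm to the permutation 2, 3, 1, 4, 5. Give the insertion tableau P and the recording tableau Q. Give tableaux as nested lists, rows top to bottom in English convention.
P = [[1, 3, 4, 5], [2]], Q = [[1, 2, 4, 5], [3]]

Insert each entry of the permutation into P by Schensted row insertion, recording in Q the position of each new cell.

Insert 2: appended to row 1. P = [[2]].
Insert 3: appended to row 1. P = [[2, 3]].
Insert 1: 1 bumps 2 from row 1; 2 starts row 2. P = [[1, 3], [2]].
Insert 4: appended to row 1. P = [[1, 3, 4], [2]].
Insert 5: appended to row 1. P = [[1, 3, 4, 5], [2]].

So P = [[1, 3, 4, 5], [2]], Q = [[1, 2, 4, 5], [3]].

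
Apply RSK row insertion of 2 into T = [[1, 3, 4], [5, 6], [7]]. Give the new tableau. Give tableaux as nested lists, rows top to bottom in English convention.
[[1, 2, 4], [3, 6], [5], [7]]

In row 1, 2 replaces 3 (the leftmost entry greater than 2); 3 is bumped to row 2. In row 2, 3 replaces 5 (the leftmost entry greater than 3); 5 is bumped to row 3. In row 3, 5 replaces 7 (the leftmost entry greater than 5); 7 is bumped to row 4. 7 starts a new row 4. The new tableau is [[1, 2, 4], [3, 6], [5], [7]].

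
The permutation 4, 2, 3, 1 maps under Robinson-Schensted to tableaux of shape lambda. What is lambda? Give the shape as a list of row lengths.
[2, 1, 1]

Row-insert each entry into an empty tableau.

After inserting 4: P = [[4]].
After inserting 2: P = [[2], [4]].
After inserting 3: P = [[2, 3], [4]].
After inserting 1: P = [[1, 3], [2], [4]].

The final insertion tableau P = [[1, 3], [2], [4]] has shape [2, 1, 1].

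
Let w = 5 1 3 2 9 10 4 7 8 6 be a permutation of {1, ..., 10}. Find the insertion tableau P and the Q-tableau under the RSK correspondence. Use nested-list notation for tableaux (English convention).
Insert each entry of the permutation into P by Schensted row insertion, recording in Q the position of each new cell.

Insert 5: appended to row 1. P = [[5]].
Insert 1: 1 bumps 5 from row 1; 5 starts row 2. P = [[1], [5]].
Insert 3: appended to row 1. P = [[1, 3], [5]].
Insert 2: 2 bumps 3 from row 1; 3 bumps 5 from row 2; 5 starts row 3. P = [[1, 2], [3], [5]].
Insert 9: appended to row 1. P = [[1, 2, 9], [3], [5]].
Insert 10: appended to row 1. P = [[1, 2, 9, 10], [3], [5]].
Insert 4: 4 bumps 9 from row 1; 9 appends to row 2. P = [[1, 2, 4, 10], [3, 9], [5]].
Insert 7: 7 bumps 10 from row 1; 10 appends to row 2. P = [[1, 2, 4, 7], [3, 9, 10], [5]].
Insert 8: appended to row 1. P = [[1, 2, 4, 7, 8], [3, 9, 10], [5]].
Insert 6: 6 bumps 7 from row 1; 7 bumps 9 from row 2; 9 appends to row 3. P = [[1, 2, 4, 6, 8], [3, 7, 10], [5, 9]].

So P = [[1, 2, 4, 6, 8], [3, 7, 10], [5, 9]], Q = [[1, 3, 5, 6, 9], [2, 7, 8], [4, 10]].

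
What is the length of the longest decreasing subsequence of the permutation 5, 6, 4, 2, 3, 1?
4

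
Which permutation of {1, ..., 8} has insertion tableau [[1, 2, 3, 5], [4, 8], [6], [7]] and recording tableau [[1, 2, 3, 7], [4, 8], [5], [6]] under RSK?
1 2 7 6 4 3 8 5

Reverse the RSK construction: for i from n down to 1, find the cell of Q containing i, remove the entry at that cell from P, and reverse-bump it up through P; the value ejected from row 1 is w(i).

Step i=8: Q has 8 at row 2, column 2; remove 8 from row 2 of P and reverse-bump: 8 enters row 1 and ejects 5. So w(8) = 5. P is now [[1, 2, 3, 8], [4], [6], [7]].
Step i=7: Q has 7 at row 1, column 4; remove that cell from P, ejecting 8. So w(7) = 8. P is now [[1, 2, 3], [4], [6], [7]].
Step i=6: Q has 6 at row 4, column 1; remove 7 from row 4 of P and reverse-bump: 7 enters row 3 and ejects 6; 6 enters row 2 and ejects 4; 4 enters row 1 and ejects 3. So w(6) = 3. P is now [[1, 2, 4], [6], [7]].
Step i=5: Q has 5 at row 3, column 1; remove 7 from row 3 of P and reverse-bump: 7 enters row 2 and ejects 6; 6 enters row 1 and ejects 4. So w(5) = 4. P is now [[1, 2, 6], [7]].
Step i=4: Q has 4 at row 2, column 1; remove 7 from row 2 of P and reverse-bump: 7 enters row 1 and ejects 6. So w(4) = 6. P is now [[1, 2, 7]].
Step i=3: Q has 3 at row 1, column 3; remove that cell from P, ejecting 7. So w(3) = 7. P is now [[1, 2]].
Step i=2: Q has 2 at row 1, column 2; remove that cell from P, ejecting 2. So w(2) = 2. P is now [[1]].
Step i=1: Q has 1 at row 1, column 1; remove that cell from P, ejecting 1. So w(1) = 1. P is now [].

So w = 1 2 7 6 4 3 8 5.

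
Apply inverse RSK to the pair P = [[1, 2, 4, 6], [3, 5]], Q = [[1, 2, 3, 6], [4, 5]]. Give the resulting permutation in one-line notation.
Reverse the RSK construction: for i from n down to 1, find the cell of Q containing i, remove the entry at that cell from P, and reverse-bump it up through P; the value ejected from row 1 is w(i).

Step i=6: Q has 6 at row 1, column 4; remove that cell from P, ejecting 6. So w(6) = 6. P is now [[1, 2, 4], [3, 5]].
Step i=5: Q has 5 at row 2, column 2; remove 5 from row 2 of P and reverse-bump: 5 enters row 1 and ejects 4. So w(5) = 4. P is now [[1, 2, 5], [3]].
Step i=4: Q has 4 at row 2, column 1; remove 3 from row 2 of P and reverse-bump: 3 enters row 1 and ejects 2. So w(4) = 2. P is now [[1, 3, 5]].
Step i=3: Q has 3 at row 1, column 3; remove that cell from P, ejecting 5. So w(3) = 5. P is now [[1, 3]].
Step i=2: Q has 2 at row 1, column 2; remove that cell from P, ejecting 3. So w(2) = 3. P is now [[1]].
Step i=1: Q has 1 at row 1, column 1; remove that cell from P, ejecting 1. So w(1) = 1. P is now [].

So w = 1 3 5 2 4 6.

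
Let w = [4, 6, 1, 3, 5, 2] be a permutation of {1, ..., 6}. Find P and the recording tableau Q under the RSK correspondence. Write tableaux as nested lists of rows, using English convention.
P = [[1, 2, 5], [3, 6], [4]], Q = [[1, 2, 5], [3, 4], [6]]

Insert each entry of the permutation into P by Schensted row insertion, recording in Q the position of each new cell.

Insert 4: appended to row 1. P = [[4]].
Insert 6: appended to row 1. P = [[4, 6]].
Insert 1: 1 bumps 4 from row 1; 4 starts row 2. P = [[1, 6], [4]].
Insert 3: 3 bumps 6 from row 1; 6 appends to row 2. P = [[1, 3], [4, 6]].
Insert 5: appended to row 1. P = [[1, 3, 5], [4, 6]].
Insert 2: 2 bumps 3 from row 1; 3 bumps 4 from row 2; 4 starts row 3. P = [[1, 2, 5], [3, 6], [4]].

So P = [[1, 2, 5], [3, 6], [4]], Q = [[1, 2, 5], [3, 4], [6]].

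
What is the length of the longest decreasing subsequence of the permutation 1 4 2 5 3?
2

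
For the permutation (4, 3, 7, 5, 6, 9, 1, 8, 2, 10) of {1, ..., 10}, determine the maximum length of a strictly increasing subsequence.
5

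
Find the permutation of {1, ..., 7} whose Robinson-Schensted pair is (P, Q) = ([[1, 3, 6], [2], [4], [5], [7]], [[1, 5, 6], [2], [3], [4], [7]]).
7 5 4 2 3 6 1

Reverse the RSK construction: for i from n down to 1, find the cell of Q containing i, remove the entry at that cell from P, and reverse-bump it up through P; the value ejected from row 1 is w(i).

Step i=7: Q has 7 at row 5, column 1; remove 7 from row 5 of P and reverse-bump: 7 enters row 4 and ejects 5; 5 enters row 3 and ejects 4; 4 enters row 2 and ejects 2; 2 enters row 1 and ejects 1. So w(7) = 1. P is now [[2, 3, 6], [4], [5], [7]].
Step i=6: Q has 6 at row 1, column 3; remove that cell from P, ejecting 6. So w(6) = 6. P is now [[2, 3], [4], [5], [7]].
Step i=5: Q has 5 at row 1, column 2; remove that cell from P, ejecting 3. So w(5) = 3. P is now [[2], [4], [5], [7]].
Step i=4: Q has 4 at row 4, column 1; remove 7 from row 4 of P and reverse-bump: 7 enters row 3 and ejects 5; 5 enters row 2 and ejects 4; 4 enters row 1 and ejects 2. So w(4) = 2. P is now [[4], [5], [7]].
Step i=3: Q has 3 at row 3, column 1; remove 7 from row 3 of P and reverse-bump: 7 enters row 2 and ejects 5; 5 enters row 1 and ejects 4. So w(3) = 4. P is now [[5], [7]].
Step i=2: Q has 2 at row 2, column 1; remove 7 from row 2 of P and reverse-bump: 7 enters row 1 and ejects 5. So w(2) = 5. P is now [[7]].
Step i=1: Q has 1 at row 1, column 1; remove that cell from P, ejecting 7. So w(1) = 7. P is now [].

So w = 7 5 4 2 3 6 1.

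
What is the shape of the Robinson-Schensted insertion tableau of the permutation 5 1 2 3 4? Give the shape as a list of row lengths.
[4, 1]

Row-insert each entry into an empty tableau.

After inserting 5: P = [[5]].
After inserting 1: P = [[1], [5]].
After inserting 2: P = [[1, 2], [5]].
After inserting 3: P = [[1, 2, 3], [5]].
After inserting 4: P = [[1, 2, 3, 4], [5]].

The final insertion tableau P = [[1, 2, 3, 4], [5]] has shape [4, 1].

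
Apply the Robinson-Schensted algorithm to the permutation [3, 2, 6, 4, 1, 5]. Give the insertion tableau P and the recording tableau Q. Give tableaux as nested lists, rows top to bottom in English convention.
Insert each entry of the permutation into P by Schensted row insertion, recording in Q the position of each new cell.

Insert 3: appended to row 1. P = [[3]].
Insert 2: 2 bumps 3 from row 1; 3 starts row 2. P = [[2], [3]].
Insert 6: appended to row 1. P = [[2, 6], [3]].
Insert 4: 4 bumps 6 from row 1; 6 appends to row 2. P = [[2, 4], [3, 6]].
Insert 1: 1 bumps 2 from row 1; 2 bumps 3 from row 2; 3 starts row 3. P = [[1, 4], [2, 6], [3]].
Insert 5: appended to row 1. P = [[1, 4, 5], [2, 6], [3]].

So P = [[1, 4, 5], [2, 6], [3]], Q = [[1, 3, 6], [2, 4], [5]].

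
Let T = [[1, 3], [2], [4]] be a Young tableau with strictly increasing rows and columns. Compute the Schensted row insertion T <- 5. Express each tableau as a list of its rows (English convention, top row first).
[[1, 3, 5], [2], [4]]

5 is larger than every entry of row 1, so it is appended to row 1. The new tableau is [[1, 3, 5], [2], [4]].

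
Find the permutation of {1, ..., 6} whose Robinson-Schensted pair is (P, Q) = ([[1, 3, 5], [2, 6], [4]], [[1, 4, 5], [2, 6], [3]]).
4 2 1 3 6 5

Reverse the RSK construction: for i from n down to 1, find the cell of Q containing i, remove the entry at that cell from P, and reverse-bump it up through P; the value ejected from row 1 is w(i).

Step i=6: Q has 6 at row 2, column 2; remove 6 from row 2 of P and reverse-bump: 6 enters row 1 and ejects 5. So w(6) = 5. P is now [[1, 3, 6], [2], [4]].
Step i=5: Q has 5 at row 1, column 3; remove that cell from P, ejecting 6. So w(5) = 6. P is now [[1, 3], [2], [4]].
Step i=4: Q has 4 at row 1, column 2; remove that cell from P, ejecting 3. So w(4) = 3. P is now [[1], [2], [4]].
Step i=3: Q has 3 at row 3, column 1; remove 4 from row 3 of P and reverse-bump: 4 enters row 2 and ejects 2; 2 enters row 1 and ejects 1. So w(3) = 1. P is now [[2], [4]].
Step i=2: Q has 2 at row 2, column 1; remove 4 from row 2 of P and reverse-bump: 4 enters row 1 and ejects 2. So w(2) = 2. P is now [[4]].
Step i=1: Q has 1 at row 1, column 1; remove that cell from P, ejecting 4. So w(1) = 4. P is now [].

So w = 4 2 1 3 6 5.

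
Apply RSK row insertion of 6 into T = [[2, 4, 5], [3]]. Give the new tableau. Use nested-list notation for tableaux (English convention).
[[2, 4, 5, 6], [3]]

6 is larger than every entry of row 1, so it is appended to row 1. The new tableau is [[2, 4, 5, 6], [3]].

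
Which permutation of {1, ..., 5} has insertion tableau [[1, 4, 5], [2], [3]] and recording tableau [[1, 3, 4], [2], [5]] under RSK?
3 2 4 5 1

Reverse the RSK construction: for i from n down to 1, find the cell of Q containing i, remove the entry at that cell from P, and reverse-bump it up through P; the value ejected from row 1 is w(i).

Step i=5: Q has 5 at row 3, column 1; remove 3 from row 3 of P and reverse-bump: 3 enters row 2 and ejects 2; 2 enters row 1 and ejects 1. So w(5) = 1. P is now [[2, 4, 5], [3]].
Step i=4: Q has 4 at row 1, column 3; remove that cell from P, ejecting 5. So w(4) = 5. P is now [[2, 4], [3]].
Step i=3: Q has 3 at row 1, column 2; remove that cell from P, ejecting 4. So w(3) = 4. P is now [[2], [3]].
Step i=2: Q has 2 at row 2, column 1; remove 3 from row 2 of P and reverse-bump: 3 enters row 1 and ejects 2. So w(2) = 2. P is now [[3]].
Step i=1: Q has 1 at row 1, column 1; remove that cell from P, ejecting 3. So w(1) = 3. P is now [].

So w = 3 2 4 5 1.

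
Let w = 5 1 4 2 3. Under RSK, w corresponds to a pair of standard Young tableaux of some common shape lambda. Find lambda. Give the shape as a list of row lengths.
Row-insert each entry into an empty tableau.

After inserting 5: P = [[5]].
After inserting 1: P = [[1], [5]].
After inserting 4: P = [[1, 4], [5]].
After inserting 2: P = [[1, 2], [4], [5]].
After inserting 3: P = [[1, 2, 3], [4], [5]].

The final insertion tableau P = [[1, 2, 3], [4], [5]] has shape [3, 1, 1].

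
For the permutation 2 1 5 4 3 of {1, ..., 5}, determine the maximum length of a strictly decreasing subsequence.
3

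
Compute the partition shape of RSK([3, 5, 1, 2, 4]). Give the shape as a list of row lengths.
[3, 2]

Row-insert each entry into an empty tableau.

After inserting 3: P = [[3]].
After inserting 5: P = [[3, 5]].
After inserting 1: P = [[1, 5], [3]].
After inserting 2: P = [[1, 2], [3, 5]].
After inserting 4: P = [[1, 2, 4], [3, 5]].

The final insertion tableau P = [[1, 2, 4], [3, 5]] has shape [3, 2].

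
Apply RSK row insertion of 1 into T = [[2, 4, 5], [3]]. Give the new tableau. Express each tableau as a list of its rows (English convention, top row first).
[[1, 4, 5], [2], [3]]

In row 1, 1 replaces 2 (the leftmost entry greater than 1); 2 is bumped to row 2. In row 2, 2 replaces 3 (the leftmost entry greater than 2); 3 is bumped to row 3. 3 starts a new row 3. The new tableau is [[1, 4, 5], [2], [3]].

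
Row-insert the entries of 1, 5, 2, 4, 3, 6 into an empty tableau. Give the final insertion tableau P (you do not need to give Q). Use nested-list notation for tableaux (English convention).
P = [[1, 2, 3, 6], [4], [5]]

Insert 1: appended to row 1. P = [[1]].
Insert 5: appended to row 1. P = [[1, 5]].
Insert 2: 2 bumps 5 from row 1; 5 starts row 2. P = [[1, 2], [5]].
Insert 4: appended to row 1. P = [[1, 2, 4], [5]].
Insert 3: 3 bumps 4 from row 1; 4 bumps 5 from row 2; 5 starts row 3. P = [[1, 2, 3], [4], [5]].
Insert 6: appended to row 1. P = [[1, 2, 3, 6], [4], [5]].

So P = [[1, 2, 3, 6], [4], [5]].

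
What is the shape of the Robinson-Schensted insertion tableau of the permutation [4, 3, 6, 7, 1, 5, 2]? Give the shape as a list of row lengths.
[3, 2, 2]

RSK row insertion gives P = [[1, 2, 7], [3, 5], [4, 6]], which has shape [3, 2, 2].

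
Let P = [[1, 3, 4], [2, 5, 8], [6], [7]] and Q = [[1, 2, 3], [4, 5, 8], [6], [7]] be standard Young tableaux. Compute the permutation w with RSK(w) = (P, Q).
2 7 8 1 6 5 3 4

Reverse the RSK construction: for i from n down to 1, find the cell of Q containing i, remove the entry at that cell from P, and reverse-bump it up through P; the value ejected from row 1 is w(i).

Step i=8: Q has 8 at row 2, column 3; remove 8 from row 2 of P and reverse-bump: 8 enters row 1 and ejects 4. So w(8) = 4. P is now [[1, 3, 8], [2, 5], [6], [7]].
Step i=7: Q has 7 at row 4, column 1; remove 7 from row 4 of P and reverse-bump: 7 enters row 3 and ejects 6; 6 enters row 2 and ejects 5; 5 enters row 1 and ejects 3. So w(7) = 3. P is now [[1, 5, 8], [2, 6], [7]].
Step i=6: Q has 6 at row 3, column 1; remove 7 from row 3 of P and reverse-bump: 7 enters row 2 and ejects 6; 6 enters row 1 and ejects 5. So w(6) = 5. P is now [[1, 6, 8], [2, 7]].
Step i=5: Q has 5 at row 2, column 2; remove 7 from row 2 of P and reverse-bump: 7 enters row 1 and ejects 6. So w(5) = 6. P is now [[1, 7, 8], [2]].
Step i=4: Q has 4 at row 2, column 1; remove 2 from row 2 of P and reverse-bump: 2 enters row 1 and ejects 1. So w(4) = 1. P is now [[2, 7, 8]].
Step i=3: Q has 3 at row 1, column 3; remove that cell from P, ejecting 8. So w(3) = 8. P is now [[2, 7]].
Step i=2: Q has 2 at row 1, column 2; remove that cell from P, ejecting 7. So w(2) = 7. P is now [[2]].
Step i=1: Q has 1 at row 1, column 1; remove that cell from P, ejecting 2. So w(1) = 2. P is now [].

So w = 2 7 8 1 6 5 3 4.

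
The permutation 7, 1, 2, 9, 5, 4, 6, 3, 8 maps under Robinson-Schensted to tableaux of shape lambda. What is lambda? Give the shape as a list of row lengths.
Row-insert each entry into an empty tableau.

After inserting 7: P = [[7]].
After inserting 1: P = [[1], [7]].
After inserting 2: P = [[1, 2], [7]].
After inserting 9: P = [[1, 2, 9], [7]].
After inserting 5: P = [[1, 2, 5], [7, 9]].
After inserting 4: P = [[1, 2, 4], [5, 9], [7]].
After inserting 6: P = [[1, 2, 4, 6], [5, 9], [7]].
After inserting 3: P = [[1, 2, 3, 6], [4, 9], [5], [7]].
After inserting 8: P = [[1, 2, 3, 6, 8], [4, 9], [5], [7]].

The final insertion tableau P = [[1, 2, 3, 6, 8], [4, 9], [5], [7]] has shape [5, 2, 1, 1].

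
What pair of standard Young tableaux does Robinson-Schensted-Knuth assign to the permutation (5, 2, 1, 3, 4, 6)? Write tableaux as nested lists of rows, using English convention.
P = [[1, 3, 4, 6], [2], [5]], Q = [[1, 4, 5, 6], [2], [3]]

Insert each entry of the permutation into P by Schensted row insertion, recording in Q the position of each new cell.

Insert 5: appended to row 1. P = [[5]], Q = [[1]].
Insert 2: 2 bumps 5 from row 1; 5 starts row 2. P = [[2], [5]], Q = [[1], [2]].
Insert 1: 1 bumps 2 from row 1; 2 bumps 5 from row 2; 5 starts row 3. P = [[1], [2], [5]], Q = [[1], [2], [3]].
Insert 3: appended to row 1. P = [[1, 3], [2], [5]], Q = [[1, 4], [2], [3]].
Insert 4: appended to row 1. P = [[1, 3, 4], [2], [5]], Q = [[1, 4, 5], [2], [3]].
Insert 6: appended to row 1. P = [[1, 3, 4, 6], [2], [5]], Q = [[1, 4, 5, 6], [2], [3]].

So P = [[1, 3, 4, 6], [2], [5]], Q = [[1, 4, 5, 6], [2], [3]].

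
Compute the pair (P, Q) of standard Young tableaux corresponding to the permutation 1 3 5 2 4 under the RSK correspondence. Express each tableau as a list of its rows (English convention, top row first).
P = [[1, 2, 4], [3, 5]], Q = [[1, 2, 3], [4, 5]]

Insert each entry of the permutation into P by Schensted row insertion, recording in Q the position of each new cell.

Insert 1: appended to row 1. P = [[1]], Q = [[1]].
Insert 3: appended to row 1. P = [[1, 3]], Q = [[1, 2]].
Insert 5: appended to row 1. P = [[1, 3, 5]], Q = [[1, 2, 3]].
Insert 2: 2 bumps 3 from row 1; 3 starts row 2. P = [[1, 2, 5], [3]], Q = [[1, 2, 3], [4]].
Insert 4: 4 bumps 5 from row 1; 5 appends to row 2. P = [[1, 2, 4], [3, 5]], Q = [[1, 2, 3], [4, 5]].

So P = [[1, 2, 4], [3, 5]], Q = [[1, 2, 3], [4, 5]].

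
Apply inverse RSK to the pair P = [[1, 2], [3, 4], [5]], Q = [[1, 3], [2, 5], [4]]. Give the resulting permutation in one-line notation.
Reverse the RSK construction: for i from n down to 1, find the cell of Q containing i, remove the entry at that cell from P, and reverse-bump it up through P; the value ejected from row 1 is w(i).

Step i=5: Q has 5 at row 2, column 2; remove 4 from row 2 of P and reverse-bump: 4 enters row 1 and ejects 2. So w(5) = 2. P is now [[1, 4], [3], [5]].
Step i=4: Q has 4 at row 3, column 1; remove 5 from row 3 of P and reverse-bump: 5 enters row 2 and ejects 3; 3 enters row 1 and ejects 1. So w(4) = 1. P is now [[3, 4], [5]].
Step i=3: Q has 3 at row 1, column 2; remove that cell from P, ejecting 4. So w(3) = 4. P is now [[3], [5]].
Step i=2: Q has 2 at row 2, column 1; remove 5 from row 2 of P and reverse-bump: 5 enters row 1 and ejects 3. So w(2) = 3. P is now [[5]].
Step i=1: Q has 1 at row 1, column 1; remove that cell from P, ejecting 5. So w(1) = 5. P is now [].

So w = 5 3 4 1 2.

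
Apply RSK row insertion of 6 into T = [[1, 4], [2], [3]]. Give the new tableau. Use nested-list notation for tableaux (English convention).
6 is larger than every entry of row 1, so it is appended to row 1. The new tableau is [[1, 4, 6], [2], [3]].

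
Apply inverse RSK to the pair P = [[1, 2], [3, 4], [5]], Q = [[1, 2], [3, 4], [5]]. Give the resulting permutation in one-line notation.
3 5 1 4 2

Reverse the RSK construction: for i from n down to 1, find the cell of Q containing i, remove the entry at that cell from P, and reverse-bump it up through P; the value ejected from row 1 is w(i).

Step i=5: Q has 5 at row 3, column 1; remove 5 from row 3 of P and reverse-bump: 5 enters row 2 and ejects 4; 4 enters row 1 and ejects 2. So w(5) = 2. P is now [[1, 4], [3, 5]].
Step i=4: Q has 4 at row 2, column 2; remove 5 from row 2 of P and reverse-bump: 5 enters row 1 and ejects 4. So w(4) = 4. P is now [[1, 5], [3]].
Step i=3: Q has 3 at row 2, column 1; remove 3 from row 2 of P and reverse-bump: 3 enters row 1 and ejects 1. So w(3) = 1. P is now [[3, 5]].
Step i=2: Q has 2 at row 1, column 2; remove that cell from P, ejecting 5. So w(2) = 5. P is now [[3]].
Step i=1: Q has 1 at row 1, column 1; remove that cell from P, ejecting 3. So w(1) = 3. P is now [].

So w = 3 5 1 4 2.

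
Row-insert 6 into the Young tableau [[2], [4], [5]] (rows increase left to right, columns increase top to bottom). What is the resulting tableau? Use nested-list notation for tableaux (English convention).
[[2, 6], [4], [5]]

6 is larger than every entry of row 1, so it is appended to row 1. The new tableau is [[2, 6], [4], [5]].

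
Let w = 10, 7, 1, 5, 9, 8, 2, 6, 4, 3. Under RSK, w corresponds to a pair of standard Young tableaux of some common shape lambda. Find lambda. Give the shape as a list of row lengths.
Row-insert each entry into an empty tableau.

After inserting 10: P = [[10]].
After inserting 7: P = [[7], [10]].
After inserting 1: P = [[1], [7], [10]].
After inserting 5: P = [[1, 5], [7], [10]].
After inserting 9: P = [[1, 5, 9], [7], [10]].
After inserting 8: P = [[1, 5, 8], [7, 9], [10]].
After inserting 2: P = [[1, 2, 8], [5, 9], [7], [10]].
After inserting 6: P = [[1, 2, 6], [5, 8], [7, 9], [10]].
After inserting 4: P = [[1, 2, 4], [5, 6], [7, 8], [9], [10]].
After inserting 3: P = [[1, 2, 3], [4, 6], [5, 8], [7], [9], [10]].

The final insertion tableau P = [[1, 2, 3], [4, 6], [5, 8], [7], [9], [10]] has shape [3, 2, 2, 1, 1, 1].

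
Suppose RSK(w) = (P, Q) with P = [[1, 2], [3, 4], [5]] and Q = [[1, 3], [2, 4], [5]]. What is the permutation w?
Reverse the RSK construction: for i from n down to 1, find the cell of Q containing i, remove the entry at that cell from P, and reverse-bump it up through P; the value ejected from row 1 is w(i).

Step i=5: Q has 5 at row 3, column 1; remove 5 from row 3 of P and reverse-bump: 5 enters row 2 and ejects 4; 4 enters row 1 and ejects 2. So w(5) = 2. P is now [[1, 4], [3, 5]].
Step i=4: Q has 4 at row 2, column 2; remove 5 from row 2 of P and reverse-bump: 5 enters row 1 and ejects 4. So w(4) = 4. P is now [[1, 5], [3]].
Step i=3: Q has 3 at row 1, column 2; remove that cell from P, ejecting 5. So w(3) = 5. P is now [[1], [3]].
Step i=2: Q has 2 at row 2, column 1; remove 3 from row 2 of P and reverse-bump: 3 enters row 1 and ejects 1. So w(2) = 1. P is now [[3]].
Step i=1: Q has 1 at row 1, column 1; remove that cell from P, ejecting 3. So w(1) = 3. P is now [].

So w = 3 1 5 4 2.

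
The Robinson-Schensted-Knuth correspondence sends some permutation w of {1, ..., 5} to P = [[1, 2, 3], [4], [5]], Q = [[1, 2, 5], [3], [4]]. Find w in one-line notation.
Reverse the RSK construction: for i from n down to 1, find the cell of Q containing i, remove the entry at that cell from P, and reverse-bump it up through P; the value ejected from row 1 is w(i).

Step i=5: Q has 5 at row 1, column 3; remove that cell from P, ejecting 3. So w(5) = 3. P is now [[1, 2], [4], [5]].
Step i=4: Q has 4 at row 3, column 1; remove 5 from row 3 of P and reverse-bump: 5 enters row 2 and ejects 4; 4 enters row 1 and ejects 2. So w(4) = 2. P is now [[1, 4], [5]].
Step i=3: Q has 3 at row 2, column 1; remove 5 from row 2 of P and reverse-bump: 5 enters row 1 and ejects 4. So w(3) = 4. P is now [[1, 5]].
Step i=2: Q has 2 at row 1, column 2; remove that cell from P, ejecting 5. So w(2) = 5. P is now [[1]].
Step i=1: Q has 1 at row 1, column 1; remove that cell from P, ejecting 1. So w(1) = 1. P is now [].

So w = 1 5 4 2 3.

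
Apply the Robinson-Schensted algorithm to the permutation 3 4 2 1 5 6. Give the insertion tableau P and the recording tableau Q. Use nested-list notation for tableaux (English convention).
Insert each entry of the permutation into P by Schensted row insertion, recording in Q the position of each new cell.

Insert 3: appended to row 1. P = [[3]].
Insert 4: appended to row 1. P = [[3, 4]].
Insert 2: 2 bumps 3 from row 1; 3 starts row 2. P = [[2, 4], [3]].
Insert 1: 1 bumps 2 from row 1; 2 bumps 3 from row 2; 3 starts row 3. P = [[1, 4], [2], [3]].
Insert 5: appended to row 1. P = [[1, 4, 5], [2], [3]].
Insert 6: appended to row 1. P = [[1, 4, 5, 6], [2], [3]].

So P = [[1, 4, 5, 6], [2], [3]], Q = [[1, 2, 5, 6], [3], [4]].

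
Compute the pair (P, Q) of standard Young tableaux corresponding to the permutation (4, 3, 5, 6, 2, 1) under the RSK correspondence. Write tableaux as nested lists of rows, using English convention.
P = [[1, 5, 6], [2], [3], [4]], Q = [[1, 3, 4], [2], [5], [6]]

Insert each entry of the permutation into P by Schensted row insertion, recording in Q the position of each new cell.

Insert 4: appended to row 1. P = [[4]].
Insert 3: 3 bumps 4 from row 1; 4 starts row 2. P = [[3], [4]].
Insert 5: appended to row 1. P = [[3, 5], [4]].
Insert 6: appended to row 1. P = [[3, 5, 6], [4]].
Insert 2: 2 bumps 3 from row 1; 3 bumps 4 from row 2; 4 starts row 3. P = [[2, 5, 6], [3], [4]].
Insert 1: 1 bumps 2 from row 1; 2 bumps 3 from row 2; 3 bumps 4 from row 3; 4 starts row 4. P = [[1, 5, 6], [2], [3], [4]].

So P = [[1, 5, 6], [2], [3], [4]], Q = [[1, 3, 4], [2], [5], [6]].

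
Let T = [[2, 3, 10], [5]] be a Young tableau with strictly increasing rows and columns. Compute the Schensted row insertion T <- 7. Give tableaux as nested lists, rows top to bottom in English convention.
[[2, 3, 7], [5, 10]]

In row 1, 7 replaces 10 (the leftmost entry greater than 7); 10 is bumped to row 2. 10 is appended to row 2. The new tableau is [[2, 3, 7], [5, 10]].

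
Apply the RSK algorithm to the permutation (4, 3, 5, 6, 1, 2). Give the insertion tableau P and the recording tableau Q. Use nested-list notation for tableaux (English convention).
P = [[1, 2, 6], [3, 5], [4]], Q = [[1, 3, 4], [2, 6], [5]]

Insert each entry of the permutation into P by Schensted row insertion, recording in Q the position of each new cell.

Insert 4: appended to row 1. P = [[4]], Q = [[1]].
Insert 3: 3 bumps 4 from row 1; 4 starts row 2. P = [[3], [4]], Q = [[1], [2]].
Insert 5: appended to row 1. P = [[3, 5], [4]], Q = [[1, 3], [2]].
Insert 6: appended to row 1. P = [[3, 5, 6], [4]], Q = [[1, 3, 4], [2]].
Insert 1: 1 bumps 3 from row 1; 3 bumps 4 from row 2; 4 starts row 3. P = [[1, 5, 6], [3], [4]], Q = [[1, 3, 4], [2], [5]].
Insert 2: 2 bumps 5 from row 1; 5 appends to row 2. P = [[1, 2, 6], [3, 5], [4]], Q = [[1, 3, 4], [2, 6], [5]].

So P = [[1, 2, 6], [3, 5], [4]], Q = [[1, 3, 4], [2, 6], [5]].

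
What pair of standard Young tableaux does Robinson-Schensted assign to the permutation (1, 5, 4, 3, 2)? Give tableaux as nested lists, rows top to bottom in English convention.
P = [[1, 2], [3], [4], [5]], Q = [[1, 2], [3], [4], [5]]

Insert each entry of the permutation into P by Schensted row insertion, recording in Q the position of each new cell.

Insert 1: appended to row 1. P = [[1]], Q = [[1]].
Insert 5: appended to row 1. P = [[1, 5]], Q = [[1, 2]].
Insert 4: 4 bumps 5 from row 1; 5 starts row 2. P = [[1, 4], [5]], Q = [[1, 2], [3]].
Insert 3: 3 bumps 4 from row 1; 4 bumps 5 from row 2; 5 starts row 3. P = [[1, 3], [4], [5]], Q = [[1, 2], [3], [4]].
Insert 2: 2 bumps 3 from row 1; 3 bumps 4 from row 2; 4 bumps 5 from row 3; 5 starts row 4. P = [[1, 2], [3], [4], [5]], Q = [[1, 2], [3], [4], [5]].

So P = [[1, 2], [3], [4], [5]], Q = [[1, 2], [3], [4], [5]].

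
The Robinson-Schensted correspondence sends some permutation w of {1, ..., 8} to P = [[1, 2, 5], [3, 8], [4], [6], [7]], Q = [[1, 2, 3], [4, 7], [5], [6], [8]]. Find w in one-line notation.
1 7 8 6 4 3 5 2

Reverse the RSK construction: for i from n down to 1, find the cell of Q containing i, remove the entry at that cell from P, and reverse-bump it up through P; the value ejected from row 1 is w(i).

Step i=8: Q has 8 at row 5, column 1; remove 7 from row 5 of P and reverse-bump: 7 enters row 4 and ejects 6; 6 enters row 3 and ejects 4; 4 enters row 2 and ejects 3; 3 enters row 1 and ejects 2. So w(8) = 2. P is now [[1, 3, 5], [4, 8], [6], [7]].
Step i=7: Q has 7 at row 2, column 2; remove 8 from row 2 of P and reverse-bump: 8 enters row 1 and ejects 5. So w(7) = 5. P is now [[1, 3, 8], [4], [6], [7]].
Step i=6: Q has 6 at row 4, column 1; remove 7 from row 4 of P and reverse-bump: 7 enters row 3 and ejects 6; 6 enters row 2 and ejects 4; 4 enters row 1 and ejects 3. So w(6) = 3. P is now [[1, 4, 8], [6], [7]].
Step i=5: Q has 5 at row 3, column 1; remove 7 from row 3 of P and reverse-bump: 7 enters row 2 and ejects 6; 6 enters row 1 and ejects 4. So w(5) = 4. P is now [[1, 6, 8], [7]].
Step i=4: Q has 4 at row 2, column 1; remove 7 from row 2 of P and reverse-bump: 7 enters row 1 and ejects 6. So w(4) = 6. P is now [[1, 7, 8]].
Step i=3: Q has 3 at row 1, column 3; remove that cell from P, ejecting 8. So w(3) = 8. P is now [[1, 7]].
Step i=2: Q has 2 at row 1, column 2; remove that cell from P, ejecting 7. So w(2) = 7. P is now [[1]].
Step i=1: Q has 1 at row 1, column 1; remove that cell from P, ejecting 1. So w(1) = 1. P is now [].

So w = 1 7 8 6 4 3 5 2.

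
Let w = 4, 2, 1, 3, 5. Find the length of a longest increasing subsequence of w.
3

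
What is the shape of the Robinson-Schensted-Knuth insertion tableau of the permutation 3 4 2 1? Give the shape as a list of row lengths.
[2, 1, 1]

Row-insert each entry into an empty tableau.

After inserting 3: P = [[3]].
After inserting 4: P = [[3, 4]].
After inserting 2: P = [[2, 4], [3]].
After inserting 1: P = [[1, 4], [2], [3]].

The final insertion tableau P = [[1, 4], [2], [3]] has shape [2, 1, 1].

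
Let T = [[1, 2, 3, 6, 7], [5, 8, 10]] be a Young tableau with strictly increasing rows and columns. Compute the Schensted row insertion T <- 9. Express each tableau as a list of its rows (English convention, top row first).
9 is larger than every entry of row 1, so it is appended to row 1. The new tableau is [[1, 2, 3, 6, 7, 9], [5, 8, 10]].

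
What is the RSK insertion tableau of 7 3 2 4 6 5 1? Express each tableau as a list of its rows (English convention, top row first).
P = [[1, 4, 5], [2, 6], [3], [7]]

Insert 7: appended to row 1. P = [[7]].
Insert 3: 3 bumps 7 from row 1; 7 starts row 2. P = [[3], [7]].
Insert 2: 2 bumps 3 from row 1; 3 bumps 7 from row 2; 7 starts row 3. P = [[2], [3], [7]].
Insert 4: appended to row 1. P = [[2, 4], [3], [7]].
Insert 6: appended to row 1. P = [[2, 4, 6], [3], [7]].
Insert 5: 5 bumps 6 from row 1; 6 appends to row 2. P = [[2, 4, 5], [3, 6], [7]].
Insert 1: 1 bumps 2 from row 1; 2 bumps 3 from row 2; 3 bumps 7 from row 3; 7 starts row 4. P = [[1, 4, 5], [2, 6], [3], [7]].

So P = [[1, 4, 5], [2, 6], [3], [7]].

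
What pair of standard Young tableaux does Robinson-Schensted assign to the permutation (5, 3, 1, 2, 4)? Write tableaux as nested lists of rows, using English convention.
Insert each entry of the permutation into P by Schensted row insertion, recording in Q the position of each new cell.

Insert 5: appended to row 1. P = [[5]].
Insert 3: 3 bumps 5 from row 1; 5 starts row 2. P = [[3], [5]].
Insert 1: 1 bumps 3 from row 1; 3 bumps 5 from row 2; 5 starts row 3. P = [[1], [3], [5]].
Insert 2: appended to row 1. P = [[1, 2], [3], [5]].
Insert 4: appended to row 1. P = [[1, 2, 4], [3], [5]].

So P = [[1, 2, 4], [3], [5]], Q = [[1, 4, 5], [2], [3]].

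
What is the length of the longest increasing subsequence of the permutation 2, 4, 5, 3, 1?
3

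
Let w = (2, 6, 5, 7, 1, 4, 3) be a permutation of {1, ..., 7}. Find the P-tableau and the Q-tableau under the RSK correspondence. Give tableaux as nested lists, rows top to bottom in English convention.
Insert each entry of the permutation into P by Schensted row insertion, recording in Q the position of each new cell.

Insert 2: appended to row 1. P = [[2]], Q = [[1]].
Insert 6: appended to row 1. P = [[2, 6]], Q = [[1, 2]].
Insert 5: 5 bumps 6 from row 1; 6 starts row 2. P = [[2, 5], [6]], Q = [[1, 2], [3]].
Insert 7: appended to row 1. P = [[2, 5, 7], [6]], Q = [[1, 2, 4], [3]].
Insert 1: 1 bumps 2 from row 1; 2 bumps 6 from row 2; 6 starts row 3. P = [[1, 5, 7], [2], [6]], Q = [[1, 2, 4], [3], [5]].
Insert 4: 4 bumps 5 from row 1; 5 appends to row 2. P = [[1, 4, 7], [2, 5], [6]], Q = [[1, 2, 4], [3, 6], [5]].
Insert 3: 3 bumps 4 from row 1; 4 bumps 5 from row 2; 5 bumps 6 from row 3; 6 starts row 4. P = [[1, 3, 7], [2, 4], [5], [6]], Q = [[1, 2, 4], [3, 6], [5], [7]].

So P = [[1, 3, 7], [2, 4], [5], [6]], Q = [[1, 2, 4], [3, 6], [5], [7]].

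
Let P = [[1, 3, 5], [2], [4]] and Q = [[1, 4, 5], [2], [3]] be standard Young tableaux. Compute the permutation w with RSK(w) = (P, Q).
4 2 1 3 5

Reverse the RSK construction: for i from n down to 1, find the cell of Q containing i, remove the entry at that cell from P, and reverse-bump it up through P; the value ejected from row 1 is w(i).

Step i=5: Q has 5 at row 1, column 3; remove that cell from P, ejecting 5. So w(5) = 5. P is now [[1, 3], [2], [4]].
Step i=4: Q has 4 at row 1, column 2; remove that cell from P, ejecting 3. So w(4) = 3. P is now [[1], [2], [4]].
Step i=3: Q has 3 at row 3, column 1; remove 4 from row 3 of P and reverse-bump: 4 enters row 2 and ejects 2; 2 enters row 1 and ejects 1. So w(3) = 1. P is now [[2], [4]].
Step i=2: Q has 2 at row 2, column 1; remove 4 from row 2 of P and reverse-bump: 4 enters row 1 and ejects 2. So w(2) = 2. P is now [[4]].
Step i=1: Q has 1 at row 1, column 1; remove that cell from P, ejecting 4. So w(1) = 4. P is now [].

So w = 4 2 1 3 5.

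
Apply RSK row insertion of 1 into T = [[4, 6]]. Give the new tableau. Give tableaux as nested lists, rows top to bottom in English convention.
[[1, 6], [4]]

In row 1, 1 replaces 4 (the leftmost entry greater than 1); 4 is bumped to row 2. 4 starts a new row 2. The new tableau is [[1, 6], [4]].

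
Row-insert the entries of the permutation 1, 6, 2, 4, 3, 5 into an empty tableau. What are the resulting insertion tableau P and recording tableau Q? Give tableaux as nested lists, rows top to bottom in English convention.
Insert each entry of the permutation into P by Schensted row insertion, recording in Q the position of each new cell.

Insert 1: appended to row 1. P = [[1]].
Insert 6: appended to row 1. P = [[1, 6]].
Insert 2: 2 bumps 6 from row 1; 6 starts row 2. P = [[1, 2], [6]].
Insert 4: appended to row 1. P = [[1, 2, 4], [6]].
Insert 3: 3 bumps 4 from row 1; 4 bumps 6 from row 2; 6 starts row 3. P = [[1, 2, 3], [4], [6]].
Insert 5: appended to row 1. P = [[1, 2, 3, 5], [4], [6]].

So P = [[1, 2, 3, 5], [4], [6]], Q = [[1, 2, 4, 6], [3], [5]].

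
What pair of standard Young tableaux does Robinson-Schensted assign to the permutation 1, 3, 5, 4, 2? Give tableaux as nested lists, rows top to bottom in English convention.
Insert each entry of the permutation into P by Schensted row insertion, recording in Q the position of each new cell.

Insert 1: appended to row 1. P = [[1]].
Insert 3: appended to row 1. P = [[1, 3]].
Insert 5: appended to row 1. P = [[1, 3, 5]].
Insert 4: 4 bumps 5 from row 1; 5 starts row 2. P = [[1, 3, 4], [5]].
Insert 2: 2 bumps 3 from row 1; 3 bumps 5 from row 2; 5 starts row 3. P = [[1, 2, 4], [3], [5]].

So P = [[1, 2, 4], [3], [5]], Q = [[1, 2, 3], [4], [5]].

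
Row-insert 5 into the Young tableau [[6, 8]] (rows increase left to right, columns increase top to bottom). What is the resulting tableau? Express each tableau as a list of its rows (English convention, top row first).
In row 1, 5 replaces 6 (the leftmost entry greater than 5); 6 is bumped to row 2. 6 starts a new row 2. The new tableau is [[5, 8], [6]].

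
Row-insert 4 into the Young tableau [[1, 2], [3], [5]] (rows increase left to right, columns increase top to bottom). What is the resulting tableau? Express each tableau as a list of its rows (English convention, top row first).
[[1, 2, 4], [3], [5]]

4 is larger than every entry of row 1, so it is appended to row 1. The new tableau is [[1, 2, 4], [3], [5]].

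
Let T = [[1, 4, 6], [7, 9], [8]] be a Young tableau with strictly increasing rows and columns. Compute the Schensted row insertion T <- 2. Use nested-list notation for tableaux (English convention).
In row 1, 2 replaces 4 (the leftmost entry greater than 2); 4 is bumped to row 2. In row 2, 4 replaces 7 (the leftmost entry greater than 4); 7 is bumped to row 3. In row 3, 7 replaces 8 (the leftmost entry greater than 7); 8 is bumped to row 4. 8 starts a new row 4. The new tableau is [[1, 2, 6], [4, 9], [7], [8]].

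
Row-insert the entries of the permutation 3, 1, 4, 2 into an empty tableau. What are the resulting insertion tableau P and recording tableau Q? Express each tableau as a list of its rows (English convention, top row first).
Insert each entry of the permutation into P by Schensted row insertion, recording in Q the position of each new cell.

Insert 3: appended to row 1. P = [[3]].
Insert 1: 1 bumps 3 from row 1; 3 starts row 2. P = [[1], [3]].
Insert 4: appended to row 1. P = [[1, 4], [3]].
Insert 2: 2 bumps 4 from row 1; 4 appends to row 2. P = [[1, 2], [3, 4]].

So P = [[1, 2], [3, 4]], Q = [[1, 3], [2, 4]].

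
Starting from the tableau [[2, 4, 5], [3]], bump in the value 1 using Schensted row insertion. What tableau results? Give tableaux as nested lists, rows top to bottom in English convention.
[[1, 4, 5], [2], [3]]

In row 1, 1 replaces 2 (the leftmost entry greater than 1); 2 is bumped to row 2. In row 2, 2 replaces 3 (the leftmost entry greater than 2); 3 is bumped to row 3. 3 starts a new row 3. The new tableau is [[1, 4, 5], [2], [3]].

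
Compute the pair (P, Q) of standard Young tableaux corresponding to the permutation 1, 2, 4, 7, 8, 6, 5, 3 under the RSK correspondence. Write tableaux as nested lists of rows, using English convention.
Insert each entry of the permutation into P by Schensted row insertion, recording in Q the position of each new cell.

Insert 1: appended to row 1. P = [[1]], Q = [[1]].
Insert 2: appended to row 1. P = [[1, 2]], Q = [[1, 2]].
Insert 4: appended to row 1. P = [[1, 2, 4]], Q = [[1, 2, 3]].
Insert 7: appended to row 1. P = [[1, 2, 4, 7]], Q = [[1, 2, 3, 4]].
Insert 8: appended to row 1. P = [[1, 2, 4, 7, 8]], Q = [[1, 2, 3, 4, 5]].
Insert 6: 6 bumps 7 from row 1; 7 starts row 2. P = [[1, 2, 4, 6, 8], [7]], Q = [[1, 2, 3, 4, 5], [6]].
Insert 5: 5 bumps 6 from row 1; 6 bumps 7 from row 2; 7 starts row 3. P = [[1, 2, 4, 5, 8], [6], [7]], Q = [[1, 2, 3, 4, 5], [6], [7]].
Insert 3: 3 bumps 4 from row 1; 4 bumps 6 from row 2; 6 bumps 7 from row 3; 7 starts row 4. P = [[1, 2, 3, 5, 8], [4], [6], [7]], Q = [[1, 2, 3, 4, 5], [6], [7], [8]].

So P = [[1, 2, 3, 5, 8], [4], [6], [7]], Q = [[1, 2, 3, 4, 5], [6], [7], [8]].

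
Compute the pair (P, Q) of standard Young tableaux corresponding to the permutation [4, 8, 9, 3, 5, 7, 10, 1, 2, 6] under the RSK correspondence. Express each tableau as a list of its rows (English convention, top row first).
Insert each entry of the permutation into P by Schensted row insertion, recording in Q the position of each new cell.

After inserting 4: P = [[4]].
After inserting 8: P = [[4, 8]].
After inserting 9: P = [[4, 8, 9]].
After inserting 3: P = [[3, 8, 9], [4]].
After inserting 5: P = [[3, 5, 9], [4, 8]].
After inserting 7: P = [[3, 5, 7], [4, 8, 9]].
After inserting 10: P = [[3, 5, 7, 10], [4, 8, 9]].
After inserting 1: P = [[1, 5, 7, 10], [3, 8, 9], [4]].
After inserting 2: P = [[1, 2, 7, 10], [3, 5, 9], [4, 8]].
After inserting 6: P = [[1, 2, 6, 10], [3, 5, 7], [4, 8, 9]].

So P = [[1, 2, 6, 10], [3, 5, 7], [4, 8, 9]], Q = [[1, 2, 3, 7], [4, 5, 6], [8, 9, 10]].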